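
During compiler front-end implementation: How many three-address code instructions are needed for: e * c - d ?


Expression: e * c - d
Generating three-address code (respecting * over +/- precedence):
  Instruction 1: t1 = e * c
  Instruction 2: t2 = t1 - d
Total instructions: 2

2


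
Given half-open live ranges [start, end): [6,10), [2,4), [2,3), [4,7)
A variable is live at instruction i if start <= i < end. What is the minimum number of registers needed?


Live ranges:
  Var0: [6, 10)
  Var1: [2, 4)
  Var2: [2, 3)
  Var3: [4, 7)
Sweep-line events (position, delta, active):
  pos=2 start -> active=1
  pos=2 start -> active=2
  pos=3 end -> active=1
  pos=4 end -> active=0
  pos=4 start -> active=1
  pos=6 start -> active=2
  pos=7 end -> active=1
  pos=10 end -> active=0
Maximum simultaneous active: 2
Minimum registers needed: 2

2


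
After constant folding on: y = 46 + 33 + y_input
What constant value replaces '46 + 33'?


Identifying constant sub-expression:
  Original: y = 46 + 33 + y_input
  46 and 33 are both compile-time constants
  Evaluating: 46 + 33 = 79
  After folding: y = 79 + y_input

79


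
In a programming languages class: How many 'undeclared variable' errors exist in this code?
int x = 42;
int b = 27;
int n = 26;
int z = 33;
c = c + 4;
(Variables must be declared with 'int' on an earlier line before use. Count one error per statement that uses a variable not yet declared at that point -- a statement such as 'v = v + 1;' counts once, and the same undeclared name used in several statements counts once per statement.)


Scanning code line by line:
  Line 1: declare 'x' -> declared = ['x']
  Line 2: declare 'b' -> declared = ['b', 'x']
  Line 3: declare 'n' -> declared = ['b', 'n', 'x']
  Line 4: declare 'z' -> declared = ['b', 'n', 'x', 'z']
  Line 5: use 'c' -> ERROR (undeclared)
Total undeclared variable errors: 1

1


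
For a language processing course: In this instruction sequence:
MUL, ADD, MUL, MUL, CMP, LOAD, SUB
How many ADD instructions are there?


Scanning instruction sequence for ADD:
  Position 1: MUL
  Position 2: ADD <- MATCH
  Position 3: MUL
  Position 4: MUL
  Position 5: CMP
  Position 6: LOAD
  Position 7: SUB
Matches at positions: [2]
Total ADD count: 1

1


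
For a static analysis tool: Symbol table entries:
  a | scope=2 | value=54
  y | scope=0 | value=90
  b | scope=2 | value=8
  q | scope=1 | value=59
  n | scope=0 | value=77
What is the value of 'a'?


Searching symbol table for 'a':
  a | scope=2 | value=54 <- MATCH
  y | scope=0 | value=90
  b | scope=2 | value=8
  q | scope=1 | value=59
  n | scope=0 | value=77
Found 'a' at scope 2 with value 54

54


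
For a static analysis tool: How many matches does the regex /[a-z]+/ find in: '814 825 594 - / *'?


Pattern: /[a-z]+/ (identifiers)
Input: '814 825 594 - / *'
Scanning for matches:
Total matches: 0

0


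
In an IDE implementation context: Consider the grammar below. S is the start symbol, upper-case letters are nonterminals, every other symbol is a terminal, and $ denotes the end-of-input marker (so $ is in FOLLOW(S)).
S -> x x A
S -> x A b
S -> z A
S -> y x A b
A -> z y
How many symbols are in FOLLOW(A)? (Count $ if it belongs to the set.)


S is the start symbol and does not occur in any rule body, so FOLLOW(S) = {$}.
Examining every occurrence of A in a rule body:
  S -> x x A : A is at the right end -> add FOLLOW(S) = {$}
  S -> x A b : A is followed by terminal 'b' -> add 'b'
  S -> z A : A is at the right end -> add FOLLOW(S) = {$} (already in the set)
  S -> y x A b : A is followed by terminal 'b' -> add 'b' (already in the set)
  A -> z y : A does not occur in the body -> contributes nothing
FOLLOW(A) = {b, $}
Count: 2

2


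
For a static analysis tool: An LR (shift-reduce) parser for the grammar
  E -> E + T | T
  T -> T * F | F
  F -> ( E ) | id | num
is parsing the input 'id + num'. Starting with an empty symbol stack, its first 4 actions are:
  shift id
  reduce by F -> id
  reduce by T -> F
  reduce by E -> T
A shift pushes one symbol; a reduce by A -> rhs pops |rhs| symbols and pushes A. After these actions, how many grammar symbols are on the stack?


Tracking the symbol stack through each action:
  Action 1: shift 'id' : push -> stack = [id] (size 1)
  Action 2: reduce by F -> id : pop 1, push F -> stack = [F] (size 1)
  Action 3: reduce by T -> F : pop 1, push T -> stack = [T] (size 1)
  Action 4: reduce by E -> T : pop 1, push E -> stack = [E] (size 1)
Final stack size: 1

1


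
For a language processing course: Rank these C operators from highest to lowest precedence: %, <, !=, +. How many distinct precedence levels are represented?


Looking up precedence for each operator:
  % -> precedence 6
  < -> precedence 4
  != -> precedence 3
  + -> precedence 5
Sorted highest to lowest: %, +, <, !=
Distinct precedence values: [6, 5, 4, 3]
Number of distinct levels: 4

4


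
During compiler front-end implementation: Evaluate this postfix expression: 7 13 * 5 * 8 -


Processing tokens left to right:
Push 7, Push 13
Pop 7 and 13, compute 7 * 13 = 91, push 91
Push 5
Pop 91 and 5, compute 91 * 5 = 455, push 455
Push 8
Pop 455 and 8, compute 455 - 8 = 447, push 447
Stack result: 447

447


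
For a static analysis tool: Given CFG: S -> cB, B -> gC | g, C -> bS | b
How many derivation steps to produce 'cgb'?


Grammar: S -> cB, B -> gC | g, C -> bS | b
Deriving 'cgb':
Step 1: S -> cB => cB
Step 2: B -> gC => cgC
Step 3: C -> b => cgb
Total derivation steps: 3

3


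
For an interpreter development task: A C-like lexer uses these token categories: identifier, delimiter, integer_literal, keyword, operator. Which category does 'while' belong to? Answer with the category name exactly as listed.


Token: 'while'
Checking categories:
  identifier: no
  integer_literal: no
  operator: no
  keyword: YES
  delimiter: no
Category: keyword

keyword


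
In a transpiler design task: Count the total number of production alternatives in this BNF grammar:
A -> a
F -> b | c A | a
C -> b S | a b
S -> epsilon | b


Counting alternatives per rule:
  A: 1 alternative(s)
  F: 3 alternative(s)
  C: 2 alternative(s)
  S: 2 alternative(s)
Sum: 1 + 3 + 2 + 2 = 8

8


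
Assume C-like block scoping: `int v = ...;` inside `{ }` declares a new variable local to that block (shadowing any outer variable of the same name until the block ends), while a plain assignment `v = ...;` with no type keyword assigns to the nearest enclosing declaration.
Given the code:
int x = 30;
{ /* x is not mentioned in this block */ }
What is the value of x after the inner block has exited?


Analyzing scoping rules:
Outer scope: declares x = 30
Inner block: x is neither redeclared nor assigned -> unchanged
After the block -> 30
Result: 30

30


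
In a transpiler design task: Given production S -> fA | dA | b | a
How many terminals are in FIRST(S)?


Production: S -> fA | dA | b | a
Examining each alternative for leading terminals:
  S -> fA : first terminal = 'f'
  S -> dA : first terminal = 'd'
  S -> b : first terminal = 'b'
  S -> a : first terminal = 'a'
FIRST(S) = {a, b, d, f}
Count: 4

4


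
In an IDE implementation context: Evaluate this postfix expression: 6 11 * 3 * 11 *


Processing tokens left to right:
Push 6, Push 11
Pop 6 and 11, compute 6 * 11 = 66, push 66
Push 3
Pop 66 and 3, compute 66 * 3 = 198, push 198
Push 11
Pop 198 and 11, compute 198 * 11 = 2178, push 2178
Stack result: 2178

2178


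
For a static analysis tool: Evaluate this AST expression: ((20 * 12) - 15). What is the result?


Expression: ((20 * 12) - 15)
Evaluating step by step:
  20 * 12 = 240
  240 - 15 = 225
Result: 225

225


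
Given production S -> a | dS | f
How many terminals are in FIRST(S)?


Production: S -> a | dS | f
Examining each alternative for leading terminals:
  S -> a : first terminal = 'a'
  S -> dS : first terminal = 'd'
  S -> f : first terminal = 'f'
FIRST(S) = {a, d, f}
Count: 3

3


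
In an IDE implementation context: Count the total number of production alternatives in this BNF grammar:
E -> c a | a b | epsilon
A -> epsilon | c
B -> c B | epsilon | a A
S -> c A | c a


Counting alternatives per rule:
  E: 3 alternative(s)
  A: 2 alternative(s)
  B: 3 alternative(s)
  S: 2 alternative(s)
Sum: 3 + 2 + 3 + 2 = 10

10


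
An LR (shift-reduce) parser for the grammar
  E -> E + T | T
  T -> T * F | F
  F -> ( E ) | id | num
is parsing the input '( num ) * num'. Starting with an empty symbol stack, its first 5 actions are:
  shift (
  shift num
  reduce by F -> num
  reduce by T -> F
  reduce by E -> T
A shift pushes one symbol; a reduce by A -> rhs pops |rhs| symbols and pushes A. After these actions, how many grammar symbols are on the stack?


Tracking the symbol stack through each action:
  Action 1: shift '(' : push -> stack = [(] (size 1)
  Action 2: shift 'num' : push -> stack = [(, num] (size 2)
  Action 3: reduce by F -> num : pop 1, push F -> stack = [(, F] (size 2)
  Action 4: reduce by T -> F : pop 1, push T -> stack = [(, T] (size 2)
  Action 5: reduce by E -> T : pop 1, push E -> stack = [(, E] (size 2)
Final stack size: 2

2


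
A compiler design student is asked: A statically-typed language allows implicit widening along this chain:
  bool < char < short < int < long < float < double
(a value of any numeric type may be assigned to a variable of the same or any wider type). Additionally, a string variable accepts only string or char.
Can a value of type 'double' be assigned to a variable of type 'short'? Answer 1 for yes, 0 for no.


Target variable type: short
Source value type: double
Numeric ranks: double=6, short=2
Widening allowed iff rank(source) <= rank(target): 6 <= 2? No
Result: 0

0


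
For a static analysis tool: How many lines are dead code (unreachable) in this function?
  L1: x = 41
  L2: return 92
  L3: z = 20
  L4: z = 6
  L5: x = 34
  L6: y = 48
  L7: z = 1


Analyzing control flow:
  L1: reachable (before return)
  L2: reachable (return statement)
  L3: DEAD (after return at L2)
  L4: DEAD (after return at L2)
  L5: DEAD (after return at L2)
  L6: DEAD (after return at L2)
  L7: DEAD (after return at L2)
Return at L2, total lines = 7
Dead lines: L3 through L7
Count: 5

5


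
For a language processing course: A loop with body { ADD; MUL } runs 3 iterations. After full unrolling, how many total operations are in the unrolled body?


Loop body operations: ADD, MUL (2 ops per iteration)
Unrolling 3 iterations:
  Iteration 1: ADD, MUL (2 ops)
  Iteration 2: ADD, MUL (2 ops)
  Iteration 3: ADD, MUL (2 ops)
Total: 3 iterations * 2 ops/iter = 6 operations

6


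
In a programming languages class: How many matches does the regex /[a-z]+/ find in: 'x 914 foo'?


Pattern: /[a-z]+/ (identifiers)
Input: 'x 914 foo'
Scanning for matches:
  Match 1: 'x'
  Match 2: 'foo'
Total matches: 2

2


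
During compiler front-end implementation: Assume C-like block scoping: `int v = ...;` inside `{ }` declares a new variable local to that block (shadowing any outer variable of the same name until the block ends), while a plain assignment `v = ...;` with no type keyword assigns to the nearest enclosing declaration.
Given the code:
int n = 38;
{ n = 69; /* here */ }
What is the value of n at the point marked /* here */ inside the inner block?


Analyzing scoping rules:
Outer scope: declares n = 38
Inner block: 'n = 69;' has no type keyword, so it is an assignment to the outer n (no shadowing)
Inside the block, after the assignment -> 69
Result: 69

69


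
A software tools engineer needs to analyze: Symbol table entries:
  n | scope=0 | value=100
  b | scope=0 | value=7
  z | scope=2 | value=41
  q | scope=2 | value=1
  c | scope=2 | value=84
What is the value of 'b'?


Searching symbol table for 'b':
  n | scope=0 | value=100
  b | scope=0 | value=7 <- MATCH
  z | scope=2 | value=41
  q | scope=2 | value=1
  c | scope=2 | value=84
Found 'b' at scope 0 with value 7

7


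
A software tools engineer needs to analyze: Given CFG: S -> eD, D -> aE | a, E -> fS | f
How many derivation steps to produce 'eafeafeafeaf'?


Grammar: S -> eD, D -> aE | a, E -> fS | f
Deriving 'eafeafeafeaf':
Step 1: S -> eD => eD
Step 2: D -> aE => eaE
Step 3: E -> fS => eafS
Step 4: S -> eD => eafeD
Step 5: D -> aE => eafeaE
Step 6: E -> fS => eafeafS
Step 7: S -> eD => eafeafeD
Step 8: D -> aE => eafeafeaE
Step 9: E -> fS => eafeafeafS
Step 10: S -> eD => eafeafeafeD
Step 11: D -> aE => eafeafeafeaE
Step 12: E -> f => eafeafeafeaf
Total derivation steps: 12

12


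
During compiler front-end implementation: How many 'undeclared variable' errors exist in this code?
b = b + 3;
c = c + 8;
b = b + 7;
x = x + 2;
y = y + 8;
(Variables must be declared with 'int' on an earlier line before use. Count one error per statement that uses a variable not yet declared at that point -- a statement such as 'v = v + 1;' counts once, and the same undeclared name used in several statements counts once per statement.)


Scanning code line by line:
  Line 1: use 'b' -> ERROR (undeclared)
  Line 2: use 'c' -> ERROR (undeclared)
  Line 3: use 'b' -> ERROR (undeclared)
  Line 4: use 'x' -> ERROR (undeclared)
  Line 5: use 'y' -> ERROR (undeclared)
Total undeclared variable errors: 5

5


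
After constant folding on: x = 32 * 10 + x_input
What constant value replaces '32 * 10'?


Identifying constant sub-expression:
  Original: x = 32 * 10 + x_input
  32 and 10 are both compile-time constants
  Evaluating: 32 * 10 = 320
  After folding: x = 320 + x_input

320


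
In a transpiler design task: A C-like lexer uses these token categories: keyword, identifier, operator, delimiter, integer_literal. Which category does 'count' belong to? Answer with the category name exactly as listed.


Token: 'count'
Checking categories:
  identifier: YES
  integer_literal: no
  operator: no
  keyword: no
  delimiter: no
Category: identifier

identifier


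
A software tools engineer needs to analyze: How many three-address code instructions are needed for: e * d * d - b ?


Expression: e * d * d - b
Generating three-address code (respecting * over +/- precedence):
  Instruction 1: t1 = e * d
  Instruction 2: t2 = t1 * d
  Instruction 3: t3 = t2 - b
Total instructions: 3

3


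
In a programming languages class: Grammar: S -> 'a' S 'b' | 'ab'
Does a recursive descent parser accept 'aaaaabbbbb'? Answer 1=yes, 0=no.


Grammar accepts strings of the form a^n b^n (n >= 1)
Word: 'aaaaabbbbb'
Counting: 5 a's and 5 b's
Check: 5 == 5? Yes
Derivation (S -> aSb applied 4 time(s), then S -> ab): S => aSb => aaSbb => aaaSbbb => aaaaSbbbb => aaaaabbbbb
Accepted

1


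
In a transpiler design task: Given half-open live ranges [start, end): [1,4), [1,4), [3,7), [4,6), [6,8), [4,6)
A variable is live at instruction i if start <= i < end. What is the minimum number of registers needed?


Live ranges:
  Var0: [1, 4)
  Var1: [1, 4)
  Var2: [3, 7)
  Var3: [4, 6)
  Var4: [6, 8)
  Var5: [4, 6)
Sweep-line events (position, delta, active):
  pos=1 start -> active=1
  pos=1 start -> active=2
  pos=3 start -> active=3
  pos=4 end -> active=2
  pos=4 end -> active=1
  pos=4 start -> active=2
  pos=4 start -> active=3
  pos=6 end -> active=2
  pos=6 end -> active=1
  pos=6 start -> active=2
  pos=7 end -> active=1
  pos=8 end -> active=0
Maximum simultaneous active: 3
Minimum registers needed: 3

3


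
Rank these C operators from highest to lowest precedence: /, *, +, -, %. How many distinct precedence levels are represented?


Looking up precedence for each operator:
  / -> precedence 6
  * -> precedence 6
  + -> precedence 5
  - -> precedence 5
  % -> precedence 6
Sorted highest to lowest: /, *, %, +, -
Distinct precedence values: [6, 5]
Number of distinct levels: 2

2


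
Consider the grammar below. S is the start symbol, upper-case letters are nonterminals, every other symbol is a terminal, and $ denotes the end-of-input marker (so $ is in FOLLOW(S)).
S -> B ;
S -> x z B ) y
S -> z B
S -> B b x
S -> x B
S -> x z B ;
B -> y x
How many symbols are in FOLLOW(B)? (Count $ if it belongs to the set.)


S is the start symbol and does not occur in any rule body, so FOLLOW(S) = {$}.
Examining every occurrence of B in a rule body:
  S -> B ; : B is followed by terminal ';' -> add ';'
  S -> x z B ) y : B is followed by terminal ')' -> add ')'
  S -> z B : B is at the right end -> add FOLLOW(S) = {$}
  S -> B b x : B is followed by terminal 'b' -> add 'b'
  S -> x B : B is at the right end -> add FOLLOW(S) = {$} (already in the set)
  S -> x z B ; : B is followed by terminal ';' -> add ';' (already in the set)
  B -> y x : B does not occur in the body -> contributes nothing
FOLLOW(B) = {), ;, b, $}
Count: 4

4


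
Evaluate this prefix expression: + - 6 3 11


Parsing prefix expression: + - 6 3 11
Step 1: Innermost operation '- 6 3'
  6 - 3 = 3
Step 2: Outer operation '+ [3] 11'
  3 + 11 = 14

14


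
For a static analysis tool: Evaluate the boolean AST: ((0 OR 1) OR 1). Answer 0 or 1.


Step 1: Evaluate inner node
  0 OR 1 = 1
Step 2: Evaluate root node
  1 OR 1 = 1

1


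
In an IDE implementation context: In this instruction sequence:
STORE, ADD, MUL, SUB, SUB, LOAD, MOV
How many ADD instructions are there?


Scanning instruction sequence for ADD:
  Position 1: STORE
  Position 2: ADD <- MATCH
  Position 3: MUL
  Position 4: SUB
  Position 5: SUB
  Position 6: LOAD
  Position 7: MOV
Matches at positions: [2]
Total ADD count: 1

1


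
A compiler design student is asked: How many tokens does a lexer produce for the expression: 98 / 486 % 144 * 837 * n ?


Scanning '98 / 486 % 144 * 837 * n'
Token 1: '98' -> integer_literal
Token 2: '/' -> operator
Token 3: '486' -> integer_literal
Token 4: '%' -> operator
Token 5: '144' -> integer_literal
Token 6: '*' -> operator
Token 7: '837' -> integer_literal
Token 8: '*' -> operator
Token 9: 'n' -> identifier
Total tokens: 9

9


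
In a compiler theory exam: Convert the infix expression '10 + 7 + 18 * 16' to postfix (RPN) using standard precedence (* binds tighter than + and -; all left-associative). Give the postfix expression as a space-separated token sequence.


Applying the shunting-yard algorithm:
  Operand 10 -> output
  Push '+' onto operator stack -> op-stack: [+]
  Operand 7 -> output
  See '+' (prec 1); top '+' (prec 1) >= it -> pop '+' to output
  Push '+' onto operator stack -> op-stack: [+]
  Operand 18 -> output
  Push '*' onto operator stack -> op-stack: [+, *]
  Operand 16 -> output
  End of input: pop '*' to output
  End of input: pop '+' to output
Postfix result: 10 7 + 18 16 * +

10 7 + 18 16 * +


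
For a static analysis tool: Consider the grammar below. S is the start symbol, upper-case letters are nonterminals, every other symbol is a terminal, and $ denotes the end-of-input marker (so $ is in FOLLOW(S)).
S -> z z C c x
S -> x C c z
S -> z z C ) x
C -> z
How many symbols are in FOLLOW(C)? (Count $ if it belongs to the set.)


S is the start symbol and does not occur in any rule body, so FOLLOW(S) = {$}.
Examining every occurrence of C in a rule body:
  S -> z z C c x : C is followed by terminal 'c' -> add 'c'
  S -> x C c z : C is followed by terminal 'c' -> add 'c' (already in the set)
  S -> z z C ) x : C is followed by terminal ')' -> add ')'
  C -> z : C does not occur in the body -> contributes nothing
FOLLOW(C) = {), c}
Count: 2

2


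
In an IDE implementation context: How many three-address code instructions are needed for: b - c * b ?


Expression: b - c * b
Generating three-address code (respecting * over +/- precedence):
  Instruction 1: t1 = c * b
  Instruction 2: t2 = b - t1
Total instructions: 2

2


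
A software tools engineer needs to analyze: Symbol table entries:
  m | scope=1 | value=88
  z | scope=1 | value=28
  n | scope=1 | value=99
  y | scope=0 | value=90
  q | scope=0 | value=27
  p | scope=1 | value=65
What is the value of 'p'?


Searching symbol table for 'p':
  m | scope=1 | value=88
  z | scope=1 | value=28
  n | scope=1 | value=99
  y | scope=0 | value=90
  q | scope=0 | value=27
  p | scope=1 | value=65 <- MATCH
Found 'p' at scope 1 with value 65

65


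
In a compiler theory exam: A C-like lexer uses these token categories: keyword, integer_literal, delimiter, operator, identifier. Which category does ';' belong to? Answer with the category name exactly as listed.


Token: ';'
Checking categories:
  identifier: no
  integer_literal: no
  operator: no
  keyword: no
  delimiter: YES
Category: delimiter

delimiter


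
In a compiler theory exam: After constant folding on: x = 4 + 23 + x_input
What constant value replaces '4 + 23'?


Identifying constant sub-expression:
  Original: x = 4 + 23 + x_input
  4 and 23 are both compile-time constants
  Evaluating: 4 + 23 = 27
  After folding: x = 27 + x_input

27


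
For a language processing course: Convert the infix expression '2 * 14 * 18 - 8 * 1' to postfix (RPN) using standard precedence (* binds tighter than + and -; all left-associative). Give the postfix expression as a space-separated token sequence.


Applying the shunting-yard algorithm:
  Operand 2 -> output
  Push '*' onto operator stack -> op-stack: [*]
  Operand 14 -> output
  See '*' (prec 2); top '*' (prec 2) >= it -> pop '*' to output
  Push '*' onto operator stack -> op-stack: [*]
  Operand 18 -> output
  See '-' (prec 1); top '*' (prec 2) >= it -> pop '*' to output
  Push '-' onto operator stack -> op-stack: [-]
  Operand 8 -> output
  Push '*' onto operator stack -> op-stack: [-, *]
  Operand 1 -> output
  End of input: pop '*' to output
  End of input: pop '-' to output
Postfix result: 2 14 * 18 * 8 1 * -

2 14 * 18 * 8 1 * -


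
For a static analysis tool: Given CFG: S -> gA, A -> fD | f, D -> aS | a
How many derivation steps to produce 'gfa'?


Grammar: S -> gA, A -> fD | f, D -> aS | a
Deriving 'gfa':
Step 1: S -> gA => gA
Step 2: A -> fD => gfD
Step 3: D -> a => gfa
Total derivation steps: 3

3


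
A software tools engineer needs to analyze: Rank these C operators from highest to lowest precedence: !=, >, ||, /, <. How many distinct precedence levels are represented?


Looking up precedence for each operator:
  != -> precedence 3
  > -> precedence 4
  || -> precedence 1
  / -> precedence 6
  < -> precedence 4
Sorted highest to lowest: /, >, <, !=, ||
Distinct precedence values: [6, 4, 3, 1]
Number of distinct levels: 4

4


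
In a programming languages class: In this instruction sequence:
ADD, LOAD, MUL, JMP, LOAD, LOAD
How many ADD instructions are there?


Scanning instruction sequence for ADD:
  Position 1: ADD <- MATCH
  Position 2: LOAD
  Position 3: MUL
  Position 4: JMP
  Position 5: LOAD
  Position 6: LOAD
Matches at positions: [1]
Total ADD count: 1

1


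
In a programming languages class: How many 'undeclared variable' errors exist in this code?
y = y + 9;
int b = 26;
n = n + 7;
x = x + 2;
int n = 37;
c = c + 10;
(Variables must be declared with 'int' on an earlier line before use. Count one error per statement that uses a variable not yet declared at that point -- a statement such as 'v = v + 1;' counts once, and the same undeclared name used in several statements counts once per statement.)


Scanning code line by line:
  Line 1: use 'y' -> ERROR (undeclared)
  Line 2: declare 'b' -> declared = ['b']
  Line 3: use 'n' -> ERROR (undeclared)
  Line 4: use 'x' -> ERROR (undeclared)
  Line 5: declare 'n' -> declared = ['b', 'n']
  Line 6: use 'c' -> ERROR (undeclared)
Total undeclared variable errors: 4

4


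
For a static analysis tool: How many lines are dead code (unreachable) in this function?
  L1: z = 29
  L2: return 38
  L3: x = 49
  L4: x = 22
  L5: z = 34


Analyzing control flow:
  L1: reachable (before return)
  L2: reachable (return statement)
  L3: DEAD (after return at L2)
  L4: DEAD (after return at L2)
  L5: DEAD (after return at L2)
Return at L2, total lines = 5
Dead lines: L3 through L5
Count: 3

3


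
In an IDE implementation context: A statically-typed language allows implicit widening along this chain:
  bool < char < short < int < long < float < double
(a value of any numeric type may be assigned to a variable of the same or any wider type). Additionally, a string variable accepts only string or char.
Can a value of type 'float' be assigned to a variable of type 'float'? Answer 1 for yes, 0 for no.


Target variable type: float
Source value type: float
Numeric ranks: float=5, float=5
Widening allowed iff rank(source) <= rank(target): 5 <= 5? Yes
Result: 1

1


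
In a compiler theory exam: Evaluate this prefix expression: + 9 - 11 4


Parsing prefix expression: + 9 - 11 4
Step 1: Innermost operation '- 11 4'
  11 - 4 = 7
Step 2: Outer operation '+ 9 [7]'
  9 + 7 = 16

16


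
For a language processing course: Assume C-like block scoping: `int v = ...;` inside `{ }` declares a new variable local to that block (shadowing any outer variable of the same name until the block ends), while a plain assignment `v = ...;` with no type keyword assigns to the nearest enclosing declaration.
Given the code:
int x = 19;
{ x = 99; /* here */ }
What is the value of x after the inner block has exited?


Analyzing scoping rules:
Outer scope: declares x = 19
Inner block: 'x = 99;' has no type keyword, so it is an assignment to the outer x (no shadowing)
The assignment changed the outer variable itself, so the new value persists after the block -> 99
Result: 99

99


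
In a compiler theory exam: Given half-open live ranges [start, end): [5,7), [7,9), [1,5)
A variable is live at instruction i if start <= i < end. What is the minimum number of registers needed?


Live ranges:
  Var0: [5, 7)
  Var1: [7, 9)
  Var2: [1, 5)
Sweep-line events (position, delta, active):
  pos=1 start -> active=1
  pos=5 end -> active=0
  pos=5 start -> active=1
  pos=7 end -> active=0
  pos=7 start -> active=1
  pos=9 end -> active=0
Maximum simultaneous active: 1
Minimum registers needed: 1

1


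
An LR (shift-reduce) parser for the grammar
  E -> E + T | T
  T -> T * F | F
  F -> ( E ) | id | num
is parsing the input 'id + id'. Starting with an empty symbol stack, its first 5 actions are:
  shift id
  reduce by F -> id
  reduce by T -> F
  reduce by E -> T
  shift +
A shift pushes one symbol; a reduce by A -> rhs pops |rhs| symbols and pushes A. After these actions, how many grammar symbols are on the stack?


Tracking the symbol stack through each action:
  Action 1: shift 'id' : push -> stack = [id] (size 1)
  Action 2: reduce by F -> id : pop 1, push F -> stack = [F] (size 1)
  Action 3: reduce by T -> F : pop 1, push T -> stack = [T] (size 1)
  Action 4: reduce by E -> T : pop 1, push E -> stack = [E] (size 1)
  Action 5: shift '+' : push -> stack = [E, +] (size 2)
Final stack size: 2

2


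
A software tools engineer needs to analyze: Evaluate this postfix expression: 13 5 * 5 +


Processing tokens left to right:
Push 13, Push 5
Pop 13 and 5, compute 13 * 5 = 65, push 65
Push 5
Pop 65 and 5, compute 65 + 5 = 70, push 70
Stack result: 70

70


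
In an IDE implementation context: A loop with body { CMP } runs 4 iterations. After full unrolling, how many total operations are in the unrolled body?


Loop body operations: CMP (1 op per iteration)
Unrolling 4 iterations:
  Iteration 1: CMP (1 ops)
  Iteration 2: CMP (1 ops)
  Iteration 3: CMP (1 ops)
  Iteration 4: CMP (1 ops)
Total: 4 iterations * 1 ops/iter = 4 operations

4


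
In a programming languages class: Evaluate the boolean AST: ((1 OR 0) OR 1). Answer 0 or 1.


Step 1: Evaluate inner node
  1 OR 0 = 1
Step 2: Evaluate root node
  1 OR 1 = 1

1


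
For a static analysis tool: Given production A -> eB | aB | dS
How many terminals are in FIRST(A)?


Production: A -> eB | aB | dS
Examining each alternative for leading terminals:
  A -> eB : first terminal = 'e'
  A -> aB : first terminal = 'a'
  A -> dS : first terminal = 'd'
FIRST(A) = {a, d, e}
Count: 3

3


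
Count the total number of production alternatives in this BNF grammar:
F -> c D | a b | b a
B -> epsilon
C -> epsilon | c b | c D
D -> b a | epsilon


Counting alternatives per rule:
  F: 3 alternative(s)
  B: 1 alternative(s)
  C: 3 alternative(s)
  D: 2 alternative(s)
Sum: 3 + 1 + 3 + 2 = 9

9


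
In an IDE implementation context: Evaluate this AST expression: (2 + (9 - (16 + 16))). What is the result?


Expression: (2 + (9 - (16 + 16)))
Evaluating step by step:
  16 + 16 = 32
  9 - 32 = -23
  2 + -23 = -21
Result: -21

-21


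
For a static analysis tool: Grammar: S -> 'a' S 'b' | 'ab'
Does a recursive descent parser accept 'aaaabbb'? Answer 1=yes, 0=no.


Grammar accepts strings of the form a^n b^n (n >= 1)
Word: 'aaaabbb'
Counting: 4 a's and 3 b's
Check: 4 == 3? No
Mismatch: a-count != b-count
Rejected

0


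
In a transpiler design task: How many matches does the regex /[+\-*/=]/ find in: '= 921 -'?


Pattern: /[+\-*/=]/ (operators)
Input: '= 921 -'
Scanning for matches:
  Match 1: '='
  Match 2: '-'
Total matches: 2

2


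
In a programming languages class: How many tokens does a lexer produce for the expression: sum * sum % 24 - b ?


Scanning 'sum * sum % 24 - b'
Token 1: 'sum' -> identifier
Token 2: '*' -> operator
Token 3: 'sum' -> identifier
Token 4: '%' -> operator
Token 5: '24' -> integer_literal
Token 6: '-' -> operator
Token 7: 'b' -> identifier
Total tokens: 7

7


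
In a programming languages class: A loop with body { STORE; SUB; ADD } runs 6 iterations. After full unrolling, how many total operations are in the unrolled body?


Loop body operations: STORE, SUB, ADD (3 ops per iteration)
Unrolling 6 iterations:
  Iteration 1: STORE, SUB, ADD (3 ops)
  Iteration 2: STORE, SUB, ADD (3 ops)
  Iteration 3: STORE, SUB, ADD (3 ops)
  Iteration 4: STORE, SUB, ADD (3 ops)
  Iteration 5: STORE, SUB, ADD (3 ops)
  Iteration 6: STORE, SUB, ADD (3 ops)
Total: 6 iterations * 3 ops/iter = 18 operations

18


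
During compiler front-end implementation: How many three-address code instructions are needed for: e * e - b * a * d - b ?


Expression: e * e - b * a * d - b
Generating three-address code (respecting * over +/- precedence):
  Instruction 1: t1 = e * e
  Instruction 2: t2 = b * a
  Instruction 3: t3 = t2 * d
  Instruction 4: t4 = t1 - t3
  Instruction 5: t5 = t4 - b
Total instructions: 5

5


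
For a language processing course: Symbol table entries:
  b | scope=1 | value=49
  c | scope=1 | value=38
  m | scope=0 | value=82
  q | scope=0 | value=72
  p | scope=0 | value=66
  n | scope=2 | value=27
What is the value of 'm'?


Searching symbol table for 'm':
  b | scope=1 | value=49
  c | scope=1 | value=38
  m | scope=0 | value=82 <- MATCH
  q | scope=0 | value=72
  p | scope=0 | value=66
  n | scope=2 | value=27
Found 'm' at scope 0 with value 82

82


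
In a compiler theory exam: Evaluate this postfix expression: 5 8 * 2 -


Processing tokens left to right:
Push 5, Push 8
Pop 5 and 8, compute 5 * 8 = 40, push 40
Push 2
Pop 40 and 2, compute 40 - 2 = 38, push 38
Stack result: 38

38


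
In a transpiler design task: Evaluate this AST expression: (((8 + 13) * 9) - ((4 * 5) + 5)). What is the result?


Expression: (((8 + 13) * 9) - ((4 * 5) + 5))
Evaluating step by step:
  8 + 13 = 21
  21 * 9 = 189
  4 * 5 = 20
  20 + 5 = 25
  189 - 25 = 164
Result: 164

164


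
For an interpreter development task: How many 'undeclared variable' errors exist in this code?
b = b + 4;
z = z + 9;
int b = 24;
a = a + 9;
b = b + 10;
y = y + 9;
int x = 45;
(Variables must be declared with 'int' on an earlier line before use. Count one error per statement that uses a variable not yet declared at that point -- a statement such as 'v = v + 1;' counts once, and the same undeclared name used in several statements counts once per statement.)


Scanning code line by line:
  Line 1: use 'b' -> ERROR (undeclared)
  Line 2: use 'z' -> ERROR (undeclared)
  Line 3: declare 'b' -> declared = ['b']
  Line 4: use 'a' -> ERROR (undeclared)
  Line 5: use 'b' -> OK (declared)
  Line 6: use 'y' -> ERROR (undeclared)
  Line 7: declare 'x' -> declared = ['b', 'x']
Total undeclared variable errors: 4

4


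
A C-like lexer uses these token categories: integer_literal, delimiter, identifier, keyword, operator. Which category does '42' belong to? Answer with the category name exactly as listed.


Token: '42'
Checking categories:
  identifier: no
  integer_literal: YES
  operator: no
  keyword: no
  delimiter: no
Category: integer_literal

integer_literal


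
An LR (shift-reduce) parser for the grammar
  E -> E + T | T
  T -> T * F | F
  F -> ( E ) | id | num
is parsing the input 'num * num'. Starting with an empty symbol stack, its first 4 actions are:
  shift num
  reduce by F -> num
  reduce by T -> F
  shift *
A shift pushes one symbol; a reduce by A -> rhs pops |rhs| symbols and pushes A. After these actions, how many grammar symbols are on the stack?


Tracking the symbol stack through each action:
  Action 1: shift 'num' : push -> stack = [num] (size 1)
  Action 2: reduce by F -> num : pop 1, push F -> stack = [F] (size 1)
  Action 3: reduce by T -> F : pop 1, push T -> stack = [T] (size 1)
  Action 4: shift '*' : push -> stack = [T, *] (size 2)
Final stack size: 2

2


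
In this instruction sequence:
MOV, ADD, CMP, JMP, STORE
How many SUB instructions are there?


Scanning instruction sequence for SUB:
  Position 1: MOV
  Position 2: ADD
  Position 3: CMP
  Position 4: JMP
  Position 5: STORE
Matches at positions: []
Total SUB count: 0

0


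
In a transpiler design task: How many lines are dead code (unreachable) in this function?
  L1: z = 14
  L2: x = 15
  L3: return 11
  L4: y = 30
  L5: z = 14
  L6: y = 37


Analyzing control flow:
  L1: reachable (before return)
  L2: reachable (before return)
  L3: reachable (return statement)
  L4: DEAD (after return at L3)
  L5: DEAD (after return at L3)
  L6: DEAD (after return at L3)
Return at L3, total lines = 6
Dead lines: L4 through L6
Count: 3

3


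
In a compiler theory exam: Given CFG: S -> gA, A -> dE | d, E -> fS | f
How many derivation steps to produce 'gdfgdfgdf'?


Grammar: S -> gA, A -> dE | d, E -> fS | f
Deriving 'gdfgdfgdf':
Step 1: S -> gA => gA
Step 2: A -> dE => gdE
Step 3: E -> fS => gdfS
Step 4: S -> gA => gdfgA
Step 5: A -> dE => gdfgdE
Step 6: E -> fS => gdfgdfS
Step 7: S -> gA => gdfgdfgA
Step 8: A -> dE => gdfgdfgdE
Step 9: E -> f => gdfgdfgdf
Total derivation steps: 9

9


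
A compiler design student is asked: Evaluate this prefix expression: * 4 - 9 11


Parsing prefix expression: * 4 - 9 11
Step 1: Innermost operation '- 9 11'
  9 - 11 = -2
Step 2: Outer operation '* 4 [-2]'
  4 * -2 = -8

-8


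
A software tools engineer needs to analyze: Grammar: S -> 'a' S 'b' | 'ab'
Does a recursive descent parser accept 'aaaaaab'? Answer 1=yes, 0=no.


Grammar accepts strings of the form a^n b^n (n >= 1)
Word: 'aaaaaab'
Counting: 6 a's and 1 b's
Check: 6 == 1? No
Mismatch: a-count != b-count
Rejected

0


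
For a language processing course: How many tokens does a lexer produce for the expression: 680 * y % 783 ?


Scanning '680 * y % 783'
Token 1: '680' -> integer_literal
Token 2: '*' -> operator
Token 3: 'y' -> identifier
Token 4: '%' -> operator
Token 5: '783' -> integer_literal
Total tokens: 5

5


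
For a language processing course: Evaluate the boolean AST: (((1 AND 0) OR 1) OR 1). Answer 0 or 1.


Step 1: Evaluate inner node
  1 AND 0 = 0
Step 2: Evaluate next node
  0 OR 1 = 1
Step 3: Evaluate root node
  1 OR 1 = 1

1


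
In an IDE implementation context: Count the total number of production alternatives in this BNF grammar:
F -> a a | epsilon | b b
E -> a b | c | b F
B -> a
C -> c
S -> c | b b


Counting alternatives per rule:
  F: 3 alternative(s)
  E: 3 alternative(s)
  B: 1 alternative(s)
  C: 1 alternative(s)
  S: 2 alternative(s)
Sum: 3 + 3 + 1 + 1 + 2 = 10

10


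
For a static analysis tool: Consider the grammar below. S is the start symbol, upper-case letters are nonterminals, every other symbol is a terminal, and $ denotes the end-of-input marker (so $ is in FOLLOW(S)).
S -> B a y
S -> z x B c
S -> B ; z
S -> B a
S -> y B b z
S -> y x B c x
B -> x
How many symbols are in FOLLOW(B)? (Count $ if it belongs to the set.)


S is the start symbol and does not occur in any rule body, so FOLLOW(S) = {$}.
Examining every occurrence of B in a rule body:
  S -> B a y : B is followed by terminal 'a' -> add 'a'
  S -> z x B c : B is followed by terminal 'c' -> add 'c'
  S -> B ; z : B is followed by terminal ';' -> add ';'
  S -> B a : B is followed by terminal 'a' -> add 'a' (already in the set)
  S -> y B b z : B is followed by terminal 'b' -> add 'b'
  S -> y x B c x : B is followed by terminal 'c' -> add 'c' (already in the set)
  B -> x : B does not occur in the body -> contributes nothing
FOLLOW(B) = {;, a, b, c}
Count: 4

4


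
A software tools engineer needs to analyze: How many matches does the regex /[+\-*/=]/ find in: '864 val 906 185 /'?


Pattern: /[+\-*/=]/ (operators)
Input: '864 val 906 185 /'
Scanning for matches:
  Match 1: '/'
Total matches: 1

1


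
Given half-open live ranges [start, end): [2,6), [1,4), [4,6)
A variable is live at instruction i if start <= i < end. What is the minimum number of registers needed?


Live ranges:
  Var0: [2, 6)
  Var1: [1, 4)
  Var2: [4, 6)
Sweep-line events (position, delta, active):
  pos=1 start -> active=1
  pos=2 start -> active=2
  pos=4 end -> active=1
  pos=4 start -> active=2
  pos=6 end -> active=1
  pos=6 end -> active=0
Maximum simultaneous active: 2
Minimum registers needed: 2

2


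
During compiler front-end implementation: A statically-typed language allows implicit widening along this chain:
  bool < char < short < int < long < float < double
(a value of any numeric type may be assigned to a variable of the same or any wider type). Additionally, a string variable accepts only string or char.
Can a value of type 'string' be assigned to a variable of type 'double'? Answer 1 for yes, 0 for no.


Target variable type: double
Source value type: string
Rule: string cannot widen to any numeric type
Result: 0

0


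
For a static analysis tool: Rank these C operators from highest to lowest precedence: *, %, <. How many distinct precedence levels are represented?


Looking up precedence for each operator:
  * -> precedence 6
  % -> precedence 6
  < -> precedence 4
Sorted highest to lowest: *, %, <
Distinct precedence values: [6, 4]
Number of distinct levels: 2

2


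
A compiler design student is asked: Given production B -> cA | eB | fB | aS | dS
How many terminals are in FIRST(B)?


Production: B -> cA | eB | fB | aS | dS
Examining each alternative for leading terminals:
  B -> cA : first terminal = 'c'
  B -> eB : first terminal = 'e'
  B -> fB : first terminal = 'f'
  B -> aS : first terminal = 'a'
  B -> dS : first terminal = 'd'
FIRST(B) = {a, c, d, e, f}
Count: 5

5


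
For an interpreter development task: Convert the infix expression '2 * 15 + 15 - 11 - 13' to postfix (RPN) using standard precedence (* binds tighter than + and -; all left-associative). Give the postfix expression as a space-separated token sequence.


Applying the shunting-yard algorithm:
  Operand 2 -> output
  Push '*' onto operator stack -> op-stack: [*]
  Operand 15 -> output
  See '+' (prec 1); top '*' (prec 2) >= it -> pop '*' to output
  Push '+' onto operator stack -> op-stack: [+]
  Operand 15 -> output
  See '-' (prec 1); top '+' (prec 1) >= it -> pop '+' to output
  Push '-' onto operator stack -> op-stack: [-]
  Operand 11 -> output
  See '-' (prec 1); top '-' (prec 1) >= it -> pop '-' to output
  Push '-' onto operator stack -> op-stack: [-]
  Operand 13 -> output
  End of input: pop '-' to output
Postfix result: 2 15 * 15 + 11 - 13 -

2 15 * 15 + 11 - 13 -


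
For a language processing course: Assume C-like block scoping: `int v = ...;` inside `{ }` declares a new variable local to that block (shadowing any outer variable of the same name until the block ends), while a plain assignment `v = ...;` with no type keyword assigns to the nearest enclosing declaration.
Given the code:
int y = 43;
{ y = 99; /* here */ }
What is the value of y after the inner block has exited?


Analyzing scoping rules:
Outer scope: declares y = 43
Inner block: 'y = 99;' has no type keyword, so it is an assignment to the outer y (no shadowing)
The assignment changed the outer variable itself, so the new value persists after the block -> 99
Result: 99

99
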